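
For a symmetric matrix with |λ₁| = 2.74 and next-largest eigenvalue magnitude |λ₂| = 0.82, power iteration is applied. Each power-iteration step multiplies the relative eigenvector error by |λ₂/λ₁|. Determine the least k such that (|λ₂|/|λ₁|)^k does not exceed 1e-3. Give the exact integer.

6

|λ₂/λ₁| = 0.82/2.74 = 0.29927
Need k ≥ ln(1e-3) / ln(0.29927) = -6.9078 / -1.2064 ≈ 5.726
Smallest integer k satisfying the bound: 6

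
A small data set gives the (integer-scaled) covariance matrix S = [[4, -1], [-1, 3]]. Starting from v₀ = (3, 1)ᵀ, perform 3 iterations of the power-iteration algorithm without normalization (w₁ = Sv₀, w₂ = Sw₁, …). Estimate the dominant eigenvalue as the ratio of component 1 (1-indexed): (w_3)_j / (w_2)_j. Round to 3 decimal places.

λ ≈ 4.250

w1 = Sv₀ = (4·3 + (-1)·1; (-1)·3 + 3·1) = (11, 0)
w2 = Sw1 = (4·11 + (-1)·0; (-1)·11 + 3·0) = (44, -11)
w3 = Sw2 = (187, -77)
Ratio at component: 187 / 44 = 4.250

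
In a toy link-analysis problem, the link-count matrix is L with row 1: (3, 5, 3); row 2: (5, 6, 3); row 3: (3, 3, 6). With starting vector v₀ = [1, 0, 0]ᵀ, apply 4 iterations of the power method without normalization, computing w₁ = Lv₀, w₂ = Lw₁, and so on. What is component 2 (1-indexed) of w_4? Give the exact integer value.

8244

w1 = Lv₀ = (3·1 + 5·0 + 3·0; 5·1 + 6·0 + 3·0; 3·1 + 3·0 + 6·0) = (3, 5, 3)
w2 = Lw1 = (3·3 + 5·5 + 3·3; 5·3 + 6·5 + 3·3; 3·3 + 3·5 + 6·3) = (43, 54, 42)
w3 = Lw2 = (525, 665, 543)
w4 = Lw3 = (6529, 8244, 6828)
The requested component of w4 is 8244.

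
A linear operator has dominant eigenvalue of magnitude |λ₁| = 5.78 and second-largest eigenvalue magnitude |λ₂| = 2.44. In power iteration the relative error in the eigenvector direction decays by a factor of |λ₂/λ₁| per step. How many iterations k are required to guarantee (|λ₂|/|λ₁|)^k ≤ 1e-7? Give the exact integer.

19

|λ₂/λ₁| = 2.44/5.78 = 0.42215
Need k ≥ ln(1e-7) / ln(0.42215) = -16.1181 / -0.8624 ≈ 18.690
Smallest integer k satisfying the bound: 19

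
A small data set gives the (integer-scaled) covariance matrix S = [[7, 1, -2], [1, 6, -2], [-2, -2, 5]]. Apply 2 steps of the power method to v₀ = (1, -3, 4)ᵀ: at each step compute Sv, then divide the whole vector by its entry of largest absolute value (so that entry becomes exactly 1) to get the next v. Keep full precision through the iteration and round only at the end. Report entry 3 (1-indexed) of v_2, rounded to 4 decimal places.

Sv0 = (-4.00000, -25.00000, 24.00000); divide by -25.00000 → v1 = (0.16000, 1.00000, -0.96000)
Sv1 = (4.04000, 8.08000, -7.12000); divide by 8.08000 → v2 = (0.50000, 1.00000, -0.88119)
Requested entry of v2: 178/-202 = -0.8812

-0.8812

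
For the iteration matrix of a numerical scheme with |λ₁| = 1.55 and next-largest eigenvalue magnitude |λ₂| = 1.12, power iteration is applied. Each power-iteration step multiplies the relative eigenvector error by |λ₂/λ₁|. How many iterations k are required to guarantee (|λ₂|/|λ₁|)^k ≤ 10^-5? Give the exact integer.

36

|λ₂/λ₁| = 1.12/1.55 = 0.72258
Need k ≥ ln(10^-5) / ln(0.72258) = -11.5129 / -0.3249 ≈ 35.432
Smallest integer k satisfying the bound: 36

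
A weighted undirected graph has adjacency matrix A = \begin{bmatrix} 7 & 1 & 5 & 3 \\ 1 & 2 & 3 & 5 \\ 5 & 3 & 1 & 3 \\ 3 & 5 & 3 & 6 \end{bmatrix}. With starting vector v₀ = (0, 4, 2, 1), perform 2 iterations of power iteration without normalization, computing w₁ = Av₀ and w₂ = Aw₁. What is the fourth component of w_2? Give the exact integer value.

389

w1 = Av₀ = (7·0 + 1·4 + 5·2 + 3·1; 1·0 + 2·4 + 3·2 + 5·1; 5·0 + 3·4 + 1·2 + 3·1; 3·0 + 5·4 + 3·2 + 6·1) = (17, 19, 17, 32)
w2 = Aw1 = (7·17 + 1·19 + 5·17 + 3·32; 1·17 + 2·19 + 3·17 + 5·32; 5·17 + 3·19 + 1·17 + 3·32; 3·17 + 5·19 + 3·17 + 6·32) = (319, 266, 255, 389)
The requested component of w2 is 389.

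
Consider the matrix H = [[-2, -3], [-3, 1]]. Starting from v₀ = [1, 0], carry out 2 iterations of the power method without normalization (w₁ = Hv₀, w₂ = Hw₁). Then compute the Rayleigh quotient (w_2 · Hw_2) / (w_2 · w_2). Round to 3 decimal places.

-3.163

w1 = Hv₀ = (-2, -3)
w2 = Hw1 = (13, 3)
Hw2 = (-35, -36)
w2·Hw2 = 13·(-35) + 3·(-36) = -563; w2·w2 = 13·13 + 3·3 = 178
λ ≈ -563/178 = -3.163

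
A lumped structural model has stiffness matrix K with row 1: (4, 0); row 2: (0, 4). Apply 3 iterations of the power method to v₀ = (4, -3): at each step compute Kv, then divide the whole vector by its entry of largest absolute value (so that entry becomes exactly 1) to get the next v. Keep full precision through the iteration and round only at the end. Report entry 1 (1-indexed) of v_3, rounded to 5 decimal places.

1.00000

Kv0 = (16.000000, -12.000000); divide by 16.000000 → v1 = (1.000000, -0.750000)
Kv1 = (4.000000, -3.000000); divide by 4.000000 → v2 = (1.000000, -0.750000)
Kv2 = (4.000000, -3.000000); divide by 4.000000 → v3 = (1.000000, -0.750000)
Requested entry of v3: 256/256 = 1.00000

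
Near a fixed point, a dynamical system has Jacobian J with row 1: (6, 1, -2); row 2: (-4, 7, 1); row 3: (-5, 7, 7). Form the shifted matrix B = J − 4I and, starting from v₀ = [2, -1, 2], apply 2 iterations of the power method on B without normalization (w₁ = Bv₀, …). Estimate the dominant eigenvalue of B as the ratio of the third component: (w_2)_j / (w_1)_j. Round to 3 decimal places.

8.273

B = J − 4I has rows (2, 1, -2); (-4, 3, 1); (-5, 7, 3)
w1 = Bv₀ = (-1, -9, -11)
w2 = Bw1 = (11, -34, -91)
Ratio: -91/-11 = 8.273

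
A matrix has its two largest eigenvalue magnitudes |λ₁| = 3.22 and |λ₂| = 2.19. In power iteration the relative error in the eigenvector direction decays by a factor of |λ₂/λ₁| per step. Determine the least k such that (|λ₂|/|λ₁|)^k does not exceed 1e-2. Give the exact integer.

12

|λ₂/λ₁| = 2.19/3.22 = 0.68012
Need k ≥ ln(1e-2) / ln(0.68012) = -4.6052 / -0.3855 ≈ 11.947
Smallest integer k satisfying the bound: 12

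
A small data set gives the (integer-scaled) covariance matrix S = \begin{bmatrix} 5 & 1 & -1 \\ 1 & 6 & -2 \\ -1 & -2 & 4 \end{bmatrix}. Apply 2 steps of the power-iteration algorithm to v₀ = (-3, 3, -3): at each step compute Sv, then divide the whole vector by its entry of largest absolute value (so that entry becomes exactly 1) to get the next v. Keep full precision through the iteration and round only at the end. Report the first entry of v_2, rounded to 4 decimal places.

-0.0612

Sv0 = (-9.00000, 21.00000, -15.00000); divide by 21.00000 → v1 = (-0.42857, 1.00000, -0.71429)
Sv1 = (-0.42857, 7.00000, -4.42857); divide by 7.00000 → v2 = (-0.06122, 1.00000, -0.63265)
Requested entry of v2: -9/147 = -0.0612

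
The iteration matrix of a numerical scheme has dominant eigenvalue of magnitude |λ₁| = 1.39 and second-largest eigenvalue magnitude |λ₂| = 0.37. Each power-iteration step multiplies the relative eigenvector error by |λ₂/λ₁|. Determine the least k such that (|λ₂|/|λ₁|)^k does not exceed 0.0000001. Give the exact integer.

13

|λ₂/λ₁| = 0.37/1.39 = 0.26619
Need k ≥ ln(0.0000001) / ln(0.26619) = -16.1181 / -1.3236 ≈ 12.178
Smallest integer k satisfying the bound: 13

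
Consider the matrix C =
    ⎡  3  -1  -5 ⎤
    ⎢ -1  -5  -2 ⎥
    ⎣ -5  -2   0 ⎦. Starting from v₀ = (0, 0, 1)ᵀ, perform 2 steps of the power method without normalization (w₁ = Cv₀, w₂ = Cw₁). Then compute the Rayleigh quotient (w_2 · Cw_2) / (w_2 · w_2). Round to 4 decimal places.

λ ≈ 1.4591

w1 = Cv₀ = (-5, -2, 0)
w2 = Cw1 = (-13, 15, 29)
Cw2 = (-199, -120, 35)
w2·Cw2 = (-13)·(-199) + 15·(-120) + 29·35 = 1802; w2·w2 = (-13)·(-13) + 15·15 + 29·29 = 1235
λ ≈ 1802/1235 = 1.4591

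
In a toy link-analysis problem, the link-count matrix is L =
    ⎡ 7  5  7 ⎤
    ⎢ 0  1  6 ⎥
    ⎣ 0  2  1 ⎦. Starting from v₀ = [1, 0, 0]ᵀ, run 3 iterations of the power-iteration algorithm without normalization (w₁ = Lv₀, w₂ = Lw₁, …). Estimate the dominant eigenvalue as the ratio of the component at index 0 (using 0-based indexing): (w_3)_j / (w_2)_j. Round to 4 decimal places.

w1 = Lv₀ = (7·1 + 5·0 + 7·0; 0·1 + 1·0 + 6·0; 0·1 + 2·0 + 1·0) = (7, 0, 0)
w2 = Lw1 = (7·7 + 5·0 + 7·0; 0·7 + 1·0 + 6·0; 0·7 + 2·0 + 1·0) = (49, 0, 0)
w3 = Lw2 = (343, 0, 0)
Ratio at component: 343 / 49 = 7.0000

7.0000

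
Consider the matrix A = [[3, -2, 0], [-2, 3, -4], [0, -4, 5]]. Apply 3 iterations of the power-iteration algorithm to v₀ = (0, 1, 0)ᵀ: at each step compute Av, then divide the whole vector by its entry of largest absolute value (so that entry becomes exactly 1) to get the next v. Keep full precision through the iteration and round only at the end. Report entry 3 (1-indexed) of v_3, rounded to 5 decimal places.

1.00000

Av0 = (-2.000000, 3.000000, -4.000000); divide by -4.000000 → v1 = (0.500000, -0.750000, 1.000000)
Av1 = (3.000000, -7.250000, 8.000000); divide by 8.000000 → v2 = (0.375000, -0.906250, 1.000000)
Av2 = (2.937500, -7.468750, 8.625000); divide by 8.625000 → v3 = (0.340580, -0.865942, 1.000000)
Requested entry of v3: -276/-276 = 1.00000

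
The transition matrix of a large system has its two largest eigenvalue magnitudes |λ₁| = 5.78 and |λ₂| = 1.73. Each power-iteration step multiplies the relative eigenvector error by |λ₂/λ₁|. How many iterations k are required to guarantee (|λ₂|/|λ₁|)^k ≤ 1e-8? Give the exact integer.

|λ₂/λ₁| = 1.73/5.78 = 0.29931
Need k ≥ ln(1e-8) / ln(0.29931) = -18.4207 / -1.2063 ≈ 15.271
Smallest integer k satisfying the bound: 16

16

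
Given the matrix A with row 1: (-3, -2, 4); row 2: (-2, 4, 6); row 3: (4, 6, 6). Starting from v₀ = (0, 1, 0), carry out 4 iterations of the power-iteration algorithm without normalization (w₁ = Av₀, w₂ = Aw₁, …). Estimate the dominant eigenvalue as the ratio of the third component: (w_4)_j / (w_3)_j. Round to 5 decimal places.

10.17391

w1 = Av₀ = ((-3)·0 + (-2)·1 + 4·0; (-2)·0 + 4·1 + 6·0; 4·0 + 6·1 + 6·0) = (-2, 4, 6)
w2 = Aw1 = ((-3)·(-2) + (-2)·4 + 4·6; (-2)·(-2) + 4·4 + 6·6; 4·(-2) + 6·4 + 6·6) = (22, 56, 52)
w3 = Aw2 = (30, 492, 736)
w4 = Aw3 = (1870, 6324, 7488)
Ratio at component: 7488 / 736 = 10.17391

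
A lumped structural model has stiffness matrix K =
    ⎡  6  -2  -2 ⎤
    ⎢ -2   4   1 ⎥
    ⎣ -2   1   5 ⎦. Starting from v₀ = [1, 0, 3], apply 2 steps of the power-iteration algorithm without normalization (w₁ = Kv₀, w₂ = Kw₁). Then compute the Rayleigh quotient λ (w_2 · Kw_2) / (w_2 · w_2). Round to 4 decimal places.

λ ≈ 7.2168

w1 = Kv₀ = (0, 1, 13)
w2 = Kw1 = (-28, 17, 66)
Kw2 = (-334, 190, 403)
w2·Kw2 = (-28)·(-334) + 17·190 + 66·403 = 39180; w2·w2 = (-28)·(-28) + 17·17 + 66·66 = 5429
λ ≈ 39180/5429 = 7.2168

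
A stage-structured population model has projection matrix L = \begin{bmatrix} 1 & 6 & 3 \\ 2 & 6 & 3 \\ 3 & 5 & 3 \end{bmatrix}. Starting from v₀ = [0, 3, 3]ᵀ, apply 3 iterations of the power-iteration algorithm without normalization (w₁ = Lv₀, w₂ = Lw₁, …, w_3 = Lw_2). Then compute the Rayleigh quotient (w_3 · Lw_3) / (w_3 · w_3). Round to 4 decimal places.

λ ≈ 10.8064

w1 = Lv₀ = (1·0 + 6·3 + 3·3; 2·0 + 6·3 + 3·3; 3·0 + 5·3 + 3·3) = (27, 27, 24)
w2 = Lw1 = (1·27 + 6·27 + 3·24; 2·27 + 6·27 + 3·24; 3·27 + 5·27 + 3·24) = (261, 288, 288)
w3 = Lw2 = (2853, 3114, 3087)
Lw3 = (30798, 33651, 33390)
w3·Lw3 = 2853·30798 + 3114·33651 + 3087·33390 = 295730838; w3·w3 = 2853·2853 + 3114·3114 + 3087·3087 = 27366174
λ ≈ 295730838/27366174 = 10.8064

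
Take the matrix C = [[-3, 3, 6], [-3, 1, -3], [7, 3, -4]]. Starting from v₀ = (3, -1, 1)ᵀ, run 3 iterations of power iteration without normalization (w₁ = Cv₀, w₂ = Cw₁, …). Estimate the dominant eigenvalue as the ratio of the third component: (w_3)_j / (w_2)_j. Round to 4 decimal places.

λ ≈ -6.4088

w1 = Cv₀ = (-6, -13, 14)
w2 = Cw1 = (63, -37, -137)
w3 = Cw2 = (-1122, 185, 878)
Ratio at component: 878 / -137 = -6.4088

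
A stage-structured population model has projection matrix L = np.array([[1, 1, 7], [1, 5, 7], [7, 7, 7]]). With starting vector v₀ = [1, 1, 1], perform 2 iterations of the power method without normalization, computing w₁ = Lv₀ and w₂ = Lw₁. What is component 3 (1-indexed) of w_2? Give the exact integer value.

301

w1 = Lv₀ = (1·1 + 1·1 + 7·1; 1·1 + 5·1 + 7·1; 7·1 + 7·1 + 7·1) = (9, 13, 21)
w2 = Lw1 = (1·9 + 1·13 + 7·21; 1·9 + 5·13 + 7·21; 7·9 + 7·13 + 7·21) = (169, 221, 301)
The requested component of w2 is 301.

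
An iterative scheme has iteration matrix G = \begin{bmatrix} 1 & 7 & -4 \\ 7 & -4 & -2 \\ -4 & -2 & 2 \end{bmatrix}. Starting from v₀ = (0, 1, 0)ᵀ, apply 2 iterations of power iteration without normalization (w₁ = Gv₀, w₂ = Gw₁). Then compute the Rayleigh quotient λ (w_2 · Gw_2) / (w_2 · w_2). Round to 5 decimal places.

w1 = Gv₀ = (1·0 + 7·1 + (-4)·0; 7·0 + (-4)·1 + (-2)·0; (-4)·0 + (-2)·1 + 2·0) = (7, -4, -2)
w2 = Gw1 = (1·7 + 7·(-4) + (-4)·(-2); 7·7 + (-4)·(-4) + (-2)·(-2); (-4)·7 + (-2)·(-4) + 2·(-2)) = (-13, 69, -24)
Gw2 = (566, -319, -134)
w2·Gw2 = (-13)·566 + 69·(-319) + (-24)·(-134) = -26153; w2·w2 = (-13)·(-13) + 69·69 + (-24)·(-24) = 5506
λ ≈ -26153/5506 = -4.74991

-4.74991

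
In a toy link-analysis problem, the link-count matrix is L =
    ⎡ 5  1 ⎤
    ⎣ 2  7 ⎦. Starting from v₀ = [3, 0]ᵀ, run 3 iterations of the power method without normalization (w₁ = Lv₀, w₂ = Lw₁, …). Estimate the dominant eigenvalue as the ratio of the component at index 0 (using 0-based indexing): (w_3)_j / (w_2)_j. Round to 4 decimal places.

5.8889

w1 = Lv₀ = (15, 6)
w2 = Lw1 = (81, 72)
w3 = Lw2 = (477, 666)
Ratio at component: 477 / 81 = 5.8889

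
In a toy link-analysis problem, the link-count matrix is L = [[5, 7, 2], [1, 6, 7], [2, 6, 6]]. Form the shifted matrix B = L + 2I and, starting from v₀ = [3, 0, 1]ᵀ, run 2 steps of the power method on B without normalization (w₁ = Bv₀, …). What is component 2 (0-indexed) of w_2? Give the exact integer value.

B = L + 2I has rows (7, 7, 2); (1, 8, 7); (2, 6, 8)
w1 = Bv₀ = (7·3 + 7·0 + 2·1; 1·3 + 8·0 + 7·1; 2·3 + 6·0 + 8·1) = (23, 10, 14)
w2 = Bw1 = (7·23 + 7·10 + 2·14; 1·23 + 8·10 + 7·14; 2·23 + 6·10 + 8·14) = (259, 201, 218)
Requested component of w2: 218

218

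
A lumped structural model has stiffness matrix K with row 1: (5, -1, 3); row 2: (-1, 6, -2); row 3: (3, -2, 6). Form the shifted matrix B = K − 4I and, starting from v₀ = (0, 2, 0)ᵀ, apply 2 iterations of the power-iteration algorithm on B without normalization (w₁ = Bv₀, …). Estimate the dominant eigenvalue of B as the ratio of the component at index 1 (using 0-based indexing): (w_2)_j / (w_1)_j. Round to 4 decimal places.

μ ≈ 4.5000

B = K − 4I has rows (1, -1, 3); (-1, 2, -2); (3, -2, 2)
w1 = Bv₀ = (-2, 4, -4)
w2 = Bw1 = (-18, 18, -22)
Ratio: 18/4 = 4.5000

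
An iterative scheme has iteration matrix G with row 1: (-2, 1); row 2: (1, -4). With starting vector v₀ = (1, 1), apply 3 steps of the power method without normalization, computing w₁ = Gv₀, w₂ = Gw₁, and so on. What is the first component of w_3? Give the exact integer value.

w1 = Gv₀ = ((-2)·1 + 1·1; 1·1 + (-4)·1) = (-1, -3)
w2 = Gw1 = ((-2)·(-1) + 1·(-3); 1·(-1) + (-4)·(-3)) = (-1, 11)
w3 = Gw2 = (13, -45)
The requested component of w3 is 13.

13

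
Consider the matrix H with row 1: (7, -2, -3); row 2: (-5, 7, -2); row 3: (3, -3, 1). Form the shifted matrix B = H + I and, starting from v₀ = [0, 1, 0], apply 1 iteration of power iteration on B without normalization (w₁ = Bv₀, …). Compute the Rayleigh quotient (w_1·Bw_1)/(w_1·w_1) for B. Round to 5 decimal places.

μ ≈ 10.31169

B = H + I has rows (8, -2, -3); (-5, 8, -2); (3, -3, 2)
w1 = Bv₀ = (8·0 + (-2)·1 + (-3)·0; (-5)·0 + 8·1 + (-2)·0; 3·0 + (-3)·1 + 2·0) = (-2, 8, -3)
Bw1 = (-23, 80, -36)
w1·Bw1 = 794; w1·w1 = 77; μ ≈ 794/77 = 10.31169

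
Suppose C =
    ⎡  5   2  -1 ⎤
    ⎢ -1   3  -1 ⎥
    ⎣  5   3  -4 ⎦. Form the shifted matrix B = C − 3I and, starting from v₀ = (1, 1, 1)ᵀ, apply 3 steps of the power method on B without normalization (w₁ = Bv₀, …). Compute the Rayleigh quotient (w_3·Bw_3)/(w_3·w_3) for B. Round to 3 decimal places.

-4.158

B = C − 3I has rows (2, 2, -1); (-1, 0, -1); (5, 3, -7)
w1 = Bv₀ = (3, -2, 1)
w2 = Bw1 = (1, -4, 2)
w3 = Bw2 = (-8, -3, -21)
Bw3 = (-1, 29, 98)
w3·Bw3 = -2137; w3·w3 = 514; μ ≈ -2137/514 = -4.158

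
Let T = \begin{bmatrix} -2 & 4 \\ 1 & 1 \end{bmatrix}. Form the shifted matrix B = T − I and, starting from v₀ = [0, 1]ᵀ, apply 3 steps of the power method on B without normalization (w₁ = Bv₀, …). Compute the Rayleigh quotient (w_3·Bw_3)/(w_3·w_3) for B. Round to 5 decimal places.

-3.94382

B = T − I has rows (-3, 4); (1, 0)
w1 = Bv₀ = (4, 0)
w2 = Bw1 = (-12, 4)
w3 = Bw2 = (52, -12)
Bw3 = (-204, 52)
w3·Bw3 = -11232; w3·w3 = 2848; μ ≈ -11232/2848 = -3.94382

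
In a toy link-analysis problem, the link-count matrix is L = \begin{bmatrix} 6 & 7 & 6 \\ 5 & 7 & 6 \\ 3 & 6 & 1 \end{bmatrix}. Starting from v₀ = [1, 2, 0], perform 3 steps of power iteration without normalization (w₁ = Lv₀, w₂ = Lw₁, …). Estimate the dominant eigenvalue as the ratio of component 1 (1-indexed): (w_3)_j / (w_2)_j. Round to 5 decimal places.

λ ≈ 15.89796

w1 = Lv₀ = (6·1 + 7·2 + 6·0; 5·1 + 7·2 + 6·0; 3·1 + 6·2 + 1·0) = (20, 19, 15)
w2 = Lw1 = (6·20 + 7·19 + 6·15; 5·20 + 7·19 + 6·15; 3·20 + 6·19 + 1·15) = (343, 323, 189)
w3 = Lw2 = (5453, 5110, 3156)
Ratio at component: 5453 / 343 = 15.89796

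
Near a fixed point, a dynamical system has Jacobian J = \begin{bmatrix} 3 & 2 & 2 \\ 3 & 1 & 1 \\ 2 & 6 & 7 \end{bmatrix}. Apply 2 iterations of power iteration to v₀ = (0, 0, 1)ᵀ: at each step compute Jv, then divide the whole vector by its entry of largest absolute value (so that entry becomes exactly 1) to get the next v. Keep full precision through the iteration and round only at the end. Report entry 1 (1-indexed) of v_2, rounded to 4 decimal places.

0.3729

Jv0 = (2.00000, 1.00000, 7.00000); divide by 7.00000 → v1 = (0.28571, 0.14286, 1.00000)
Jv1 = (3.14286, 2.00000, 8.42857); divide by 8.42857 → v2 = (0.37288, 0.23729, 1.00000)
Requested entry of v2: 22/59 = 0.3729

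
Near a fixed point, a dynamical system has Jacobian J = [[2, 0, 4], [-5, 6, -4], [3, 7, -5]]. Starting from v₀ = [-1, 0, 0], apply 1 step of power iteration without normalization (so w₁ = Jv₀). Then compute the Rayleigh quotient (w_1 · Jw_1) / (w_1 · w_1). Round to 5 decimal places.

w1 = Jv₀ = (2·(-1) + 0·0 + 4·0; (-5)·(-1) + 6·0 + (-4)·0; 3·(-1) + 7·0 + (-5)·0) = (-2, 5, -3)
Jw1 = (-16, 52, 44)
w1·Jw1 = (-2)·(-16) + 5·52 + (-3)·44 = 160; w1·w1 = (-2)·(-2) + 5·5 + (-3)·(-3) = 38
λ ≈ 160/38 = 4.21053

4.21053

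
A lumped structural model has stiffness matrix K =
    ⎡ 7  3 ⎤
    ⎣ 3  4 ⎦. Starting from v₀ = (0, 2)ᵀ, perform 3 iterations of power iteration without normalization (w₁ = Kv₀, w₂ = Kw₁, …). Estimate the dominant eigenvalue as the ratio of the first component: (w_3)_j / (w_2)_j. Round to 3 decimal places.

9.273

w1 = Kv₀ = (6, 8)
w2 = Kw1 = (66, 50)
w3 = Kw2 = (612, 398)
Ratio at component: 612 / 66 = 9.273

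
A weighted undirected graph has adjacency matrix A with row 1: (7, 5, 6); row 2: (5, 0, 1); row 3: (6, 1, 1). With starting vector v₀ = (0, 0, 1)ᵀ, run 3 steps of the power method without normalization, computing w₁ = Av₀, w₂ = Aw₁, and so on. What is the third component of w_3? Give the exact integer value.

w1 = Av₀ = (7·0 + 5·0 + 6·1; 5·0 + 0·0 + 1·1; 6·0 + 1·0 + 1·1) = (6, 1, 1)
w2 = Aw1 = (7·6 + 5·1 + 6·1; 5·6 + 0·1 + 1·1; 6·6 + 1·1 + 1·1) = (53, 31, 38)
w3 = Aw2 = (754, 303, 387)
The requested component of w3 is 387.

387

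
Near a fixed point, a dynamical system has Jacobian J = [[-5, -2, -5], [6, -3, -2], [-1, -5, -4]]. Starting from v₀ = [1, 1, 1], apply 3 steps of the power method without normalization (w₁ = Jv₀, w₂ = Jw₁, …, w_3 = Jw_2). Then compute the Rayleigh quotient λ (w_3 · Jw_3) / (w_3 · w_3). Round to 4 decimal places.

-5.8923

w1 = Jv₀ = (-12, 1, -10)
w2 = Jw1 = (108, -55, 47)
w3 = Jw2 = (-665, 719, -21)
Jw3 = (1992, -6105, -2846)
w3·Jw3 = (-665)·1992 + 719·(-6105) + (-21)·(-2846) = -5654409; w3·w3 = (-665)·(-665) + 719·719 + (-21)·(-21) = 959627
λ ≈ -5654409/959627 = -5.8923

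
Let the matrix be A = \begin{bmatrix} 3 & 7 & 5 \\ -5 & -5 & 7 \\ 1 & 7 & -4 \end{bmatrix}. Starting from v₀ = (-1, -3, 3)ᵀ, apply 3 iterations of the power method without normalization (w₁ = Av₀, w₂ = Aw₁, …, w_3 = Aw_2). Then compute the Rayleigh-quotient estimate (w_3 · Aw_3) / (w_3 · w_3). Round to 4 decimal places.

w1 = Av₀ = (3·(-1) + 7·(-3) + 5·3; (-5)·(-1) + (-5)·(-3) + 7·3; 1·(-1) + 7·(-3) + (-4)·3) = (-9, 41, -34)
w2 = Aw1 = (3·(-9) + 7·41 + 5·(-34); (-5)·(-9) + (-5)·41 + 7·(-34); 1·(-9) + 7·41 + (-4)·(-34)) = (90, -398, 414)
w3 = Aw2 = (-446, 4438, -4352)
Aw3 = (7968, -50424, 48028)
w3·Aw3 = (-446)·7968 + 4438·(-50424) + (-4352)·48028 = -436353296; w3·w3 = (-446)·(-446) + 4438·4438 + (-4352)·(-4352) = 38834664
λ ≈ -436353296/38834664 = -11.2362

λ ≈ -11.2362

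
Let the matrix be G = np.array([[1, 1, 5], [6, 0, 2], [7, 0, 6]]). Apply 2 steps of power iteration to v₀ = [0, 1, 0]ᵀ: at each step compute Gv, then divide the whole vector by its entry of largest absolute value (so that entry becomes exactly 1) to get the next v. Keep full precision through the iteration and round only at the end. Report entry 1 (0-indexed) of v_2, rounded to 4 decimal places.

0.8571

Gv0 = (1.00000, 0.00000, 0.00000); divide by 1.00000 → v1 = (1.00000, 0.00000, 0.00000)
Gv1 = (1.00000, 6.00000, 7.00000); divide by 7.00000 → v2 = (0.14286, 0.85714, 1.00000)
Requested entry of v2: 6/7 = 0.8571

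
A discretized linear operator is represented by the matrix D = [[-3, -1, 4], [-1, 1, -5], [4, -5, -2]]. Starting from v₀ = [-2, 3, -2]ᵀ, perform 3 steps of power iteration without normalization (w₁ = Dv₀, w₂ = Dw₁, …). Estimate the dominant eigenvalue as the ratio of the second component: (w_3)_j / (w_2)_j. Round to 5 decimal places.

w1 = Dv₀ = ((-3)·(-2) + (-1)·3 + 4·(-2); (-1)·(-2) + 1·3 + (-5)·(-2); 4·(-2) + (-5)·3 + (-2)·(-2)) = (-5, 15, -19)
w2 = Dw1 = ((-3)·(-5) + (-1)·15 + 4·(-19); (-1)·(-5) + 1·15 + (-5)·(-19); 4·(-5) + (-5)·15 + (-2)·(-19)) = (-76, 115, -57)
w3 = Dw2 = (-115, 476, -765)
Ratio at component: 476 / 115 = 4.13913

4.13913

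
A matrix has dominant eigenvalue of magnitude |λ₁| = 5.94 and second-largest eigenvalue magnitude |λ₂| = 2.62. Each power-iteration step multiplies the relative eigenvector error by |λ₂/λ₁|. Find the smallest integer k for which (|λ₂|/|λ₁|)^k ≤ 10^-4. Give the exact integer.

12

|λ₂/λ₁| = 2.62/5.94 = 0.44108
Need k ≥ ln(10^-4) / ln(0.44108) = -9.2103 / -0.8185 ≈ 11.252
Smallest integer k satisfying the bound: 12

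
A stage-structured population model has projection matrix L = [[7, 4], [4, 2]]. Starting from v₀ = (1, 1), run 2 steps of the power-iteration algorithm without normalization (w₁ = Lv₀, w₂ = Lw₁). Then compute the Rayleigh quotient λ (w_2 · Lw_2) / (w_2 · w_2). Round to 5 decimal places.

9.21699

w1 = Lv₀ = (11, 6)
w2 = Lw1 = (101, 56)
Lw2 = (931, 516)
w2·Lw2 = 101·931 + 56·516 = 122927; w2·w2 = 101·101 + 56·56 = 13337
λ ≈ 122927/13337 = 9.21699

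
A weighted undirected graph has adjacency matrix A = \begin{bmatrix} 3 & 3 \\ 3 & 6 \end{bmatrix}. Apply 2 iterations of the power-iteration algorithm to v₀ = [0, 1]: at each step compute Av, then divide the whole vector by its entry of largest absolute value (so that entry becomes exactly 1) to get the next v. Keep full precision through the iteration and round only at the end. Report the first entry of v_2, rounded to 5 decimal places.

Av0 = (3.000000, 6.000000); divide by 6.000000 → v1 = (0.500000, 1.000000)
Av1 = (4.500000, 7.500000); divide by 7.500000 → v2 = (0.600000, 1.000000)
Requested entry of v2: 27/45 = 0.60000

0.60000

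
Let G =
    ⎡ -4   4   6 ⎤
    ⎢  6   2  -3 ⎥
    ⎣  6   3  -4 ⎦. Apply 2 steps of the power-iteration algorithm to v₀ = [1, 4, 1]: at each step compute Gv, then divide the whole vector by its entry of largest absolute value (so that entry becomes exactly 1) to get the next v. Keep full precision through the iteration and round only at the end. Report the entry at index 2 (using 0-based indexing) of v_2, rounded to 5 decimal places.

0.96591

Gv0 = (18.000000, 11.000000, 14.000000); divide by 18.000000 → v1 = (1.000000, 0.611111, 0.777778)
Gv1 = (3.111111, 4.888889, 4.722222); divide by 4.888889 → v2 = (0.636364, 1.000000, 0.965909)
Requested entry of v2: 85/88 = 0.96591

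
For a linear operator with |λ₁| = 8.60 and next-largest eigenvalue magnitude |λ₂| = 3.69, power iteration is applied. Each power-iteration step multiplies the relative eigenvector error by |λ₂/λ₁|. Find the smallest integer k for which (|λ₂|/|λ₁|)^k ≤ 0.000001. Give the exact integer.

|λ₂/λ₁| = 3.69/8.60 = 0.42907
Need k ≥ ln(0.000001) / ln(0.42907) = -13.8155 / -0.8461 ≈ 16.328
Smallest integer k satisfying the bound: 17

17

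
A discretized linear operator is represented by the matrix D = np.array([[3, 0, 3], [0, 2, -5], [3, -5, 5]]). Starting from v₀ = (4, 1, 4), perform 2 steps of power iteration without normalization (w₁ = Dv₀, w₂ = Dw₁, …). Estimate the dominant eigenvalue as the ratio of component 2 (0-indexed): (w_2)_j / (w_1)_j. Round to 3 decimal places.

11.000

w1 = Dv₀ = (24, -18, 27)
w2 = Dw1 = (153, -171, 297)
Ratio at component: 297 / 27 = 11.000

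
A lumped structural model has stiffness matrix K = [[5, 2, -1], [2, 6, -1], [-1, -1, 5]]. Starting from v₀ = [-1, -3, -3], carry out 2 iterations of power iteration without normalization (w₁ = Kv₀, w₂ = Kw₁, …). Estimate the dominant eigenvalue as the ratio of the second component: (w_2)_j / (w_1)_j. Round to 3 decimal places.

w1 = Kv₀ = (-8, -17, -11)
w2 = Kw1 = (-63, -107, -30)
Ratio at component: -107 / -17 = 6.294

λ ≈ 6.294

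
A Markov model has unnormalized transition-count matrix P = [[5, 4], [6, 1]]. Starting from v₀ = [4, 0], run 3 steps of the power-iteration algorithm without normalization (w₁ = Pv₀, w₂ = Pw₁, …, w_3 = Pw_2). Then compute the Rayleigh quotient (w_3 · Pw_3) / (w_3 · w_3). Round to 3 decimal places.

8.259

w1 = Pv₀ = (5·4 + 4·0; 6·4 + 1·0) = (20, 24)
w2 = Pw1 = (5·20 + 4·24; 6·20 + 1·24) = (196, 144)
w3 = Pw2 = (1556, 1320)
Pw3 = (13060, 10656)
w3·Pw3 = 1556·13060 + 1320·10656 = 34387280; w3·w3 = 1556·1556 + 1320·1320 = 4163536
λ ≈ 34387280/4163536 = 8.259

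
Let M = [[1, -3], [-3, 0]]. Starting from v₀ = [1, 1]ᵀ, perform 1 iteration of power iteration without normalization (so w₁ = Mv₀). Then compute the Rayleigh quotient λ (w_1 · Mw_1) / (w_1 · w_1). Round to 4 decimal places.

w1 = Mv₀ = (1·1 + (-3)·1; (-3)·1 + 0·1) = (-2, -3)
Mw1 = (7, 6)
w1·Mw1 = (-2)·7 + (-3)·6 = -32; w1·w1 = (-2)·(-2) + (-3)·(-3) = 13
λ ≈ -32/13 = -2.4615

λ ≈ -2.4615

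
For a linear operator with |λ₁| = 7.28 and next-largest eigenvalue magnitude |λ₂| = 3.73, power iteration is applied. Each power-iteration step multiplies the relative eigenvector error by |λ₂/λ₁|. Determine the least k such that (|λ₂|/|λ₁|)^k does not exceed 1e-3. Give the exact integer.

|λ₂/λ₁| = 3.73/7.28 = 0.51236
Need k ≥ ln(1e-3) / ln(0.51236) = -6.9078 / -0.6687 ≈ 10.330
Smallest integer k satisfying the bound: 11

11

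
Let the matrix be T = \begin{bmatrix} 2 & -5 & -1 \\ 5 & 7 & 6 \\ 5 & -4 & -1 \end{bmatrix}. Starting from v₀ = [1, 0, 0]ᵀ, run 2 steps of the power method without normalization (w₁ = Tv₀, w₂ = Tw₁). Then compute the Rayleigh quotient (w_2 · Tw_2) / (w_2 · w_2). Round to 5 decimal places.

6.10052

w1 = Tv₀ = (2, 5, 5)
w2 = Tw1 = (-26, 75, -15)
Tw2 = (-412, 305, -415)
w2·Tw2 = (-26)·(-412) + 75·305 + (-15)·(-415) = 39812; w2·w2 = (-26)·(-26) + 75·75 + (-15)·(-15) = 6526
λ ≈ 39812/6526 = 6.10052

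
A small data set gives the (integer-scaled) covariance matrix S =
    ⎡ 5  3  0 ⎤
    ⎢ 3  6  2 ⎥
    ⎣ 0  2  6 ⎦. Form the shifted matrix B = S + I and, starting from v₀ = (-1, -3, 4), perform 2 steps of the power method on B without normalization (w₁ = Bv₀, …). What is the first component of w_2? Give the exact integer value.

B = S + I has rows (6, 3, 0); (3, 7, 2); (0, 2, 7)
w1 = Bv₀ = (-15, -16, 22)
w2 = Bw1 = (-138, -113, 122)
Requested component of w2: -138

-138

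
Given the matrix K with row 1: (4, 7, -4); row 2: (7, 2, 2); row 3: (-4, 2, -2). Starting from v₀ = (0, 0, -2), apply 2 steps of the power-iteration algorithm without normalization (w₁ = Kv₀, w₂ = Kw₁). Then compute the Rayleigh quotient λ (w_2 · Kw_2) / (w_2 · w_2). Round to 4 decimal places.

w1 = Kv₀ = (4·0 + 7·0 + (-4)·(-2); 7·0 + 2·0 + 2·(-2); (-4)·0 + 2·0 + (-2)·(-2)) = (8, -4, 4)
w2 = Kw1 = (4·8 + 7·(-4) + (-4)·4; 7·8 + 2·(-4) + 2·4; (-4)·8 + 2·(-4) + (-2)·4) = (-12, 56, -48)
Kw2 = (536, -68, 256)
w2·Kw2 = (-12)·536 + 56·(-68) + (-48)·256 = -22528; w2·w2 = (-12)·(-12) + 56·56 + (-48)·(-48) = 5584
λ ≈ -22528/5584 = -4.0344

-4.0344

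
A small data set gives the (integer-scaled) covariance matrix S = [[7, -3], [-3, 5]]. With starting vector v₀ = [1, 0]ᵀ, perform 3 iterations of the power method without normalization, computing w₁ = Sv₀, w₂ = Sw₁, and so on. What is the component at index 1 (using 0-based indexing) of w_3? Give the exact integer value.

-354

w1 = Sv₀ = (7, -3)
w2 = Sw1 = (58, -36)
w3 = Sw2 = (514, -354)
The requested component of w3 is -354.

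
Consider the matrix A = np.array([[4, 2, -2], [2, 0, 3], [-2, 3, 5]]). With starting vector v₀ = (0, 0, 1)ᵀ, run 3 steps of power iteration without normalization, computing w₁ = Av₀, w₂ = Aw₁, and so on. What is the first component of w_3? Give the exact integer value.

w1 = Av₀ = (4·0 + 2·0 + (-2)·1; 2·0 + 0·0 + 3·1; (-2)·0 + 3·0 + 5·1) = (-2, 3, 5)
w2 = Aw1 = (4·(-2) + 2·3 + (-2)·5; 2·(-2) + 0·3 + 3·5; (-2)·(-2) + 3·3 + 5·5) = (-12, 11, 38)
w3 = Aw2 = (-102, 90, 247)
The requested component of w3 is -102.

-102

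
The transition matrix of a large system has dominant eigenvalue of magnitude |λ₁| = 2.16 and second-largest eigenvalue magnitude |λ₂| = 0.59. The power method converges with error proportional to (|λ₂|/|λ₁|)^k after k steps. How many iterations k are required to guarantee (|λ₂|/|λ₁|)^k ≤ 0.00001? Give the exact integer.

9

|λ₂/λ₁| = 0.59/2.16 = 0.27315
Need k ≥ ln(0.00001) / ln(0.27315) = -11.5129 / -1.2977 ≈ 8.872
Smallest integer k satisfying the bound: 9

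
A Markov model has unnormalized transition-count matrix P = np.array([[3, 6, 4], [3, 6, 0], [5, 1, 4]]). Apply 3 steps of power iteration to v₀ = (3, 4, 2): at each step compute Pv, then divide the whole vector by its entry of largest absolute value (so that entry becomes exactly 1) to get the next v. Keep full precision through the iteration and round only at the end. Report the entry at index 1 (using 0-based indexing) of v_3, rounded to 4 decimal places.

0.6989

Pv0 = (41.00000, 33.00000, 27.00000); divide by 41.00000 → v1 = (1.00000, 0.80488, 0.65854)
Pv1 = (10.46341, 7.82927, 8.43902); divide by 10.46341 → v2 = (1.00000, 0.74825, 0.80653)
Pv2 = (10.71562, 7.48951, 8.97436); divide by 10.71562 → v3 = (1.00000, 0.69893, 0.83750)
Requested entry of v3: 3213/4597 = 0.6989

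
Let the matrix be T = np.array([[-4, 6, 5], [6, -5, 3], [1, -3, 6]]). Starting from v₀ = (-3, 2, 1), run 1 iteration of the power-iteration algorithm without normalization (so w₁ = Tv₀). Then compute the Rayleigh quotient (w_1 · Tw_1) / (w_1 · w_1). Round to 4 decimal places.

w1 = Tv₀ = (29, -25, -3)
Tw1 = (-281, 290, 86)
w1·Tw1 = 29·(-281) + (-25)·290 + (-3)·86 = -15657; w1·w1 = 29·29 + (-25)·(-25) + (-3)·(-3) = 1475
λ ≈ -15657/1475 = -10.6149

λ ≈ -10.6149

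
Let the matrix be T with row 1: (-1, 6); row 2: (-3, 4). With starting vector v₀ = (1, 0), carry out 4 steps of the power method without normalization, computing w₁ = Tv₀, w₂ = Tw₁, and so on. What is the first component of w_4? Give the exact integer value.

127

w1 = Tv₀ = (-1, -3)
w2 = Tw1 = (-17, -9)
w3 = Tw2 = (-37, 15)
w4 = Tw3 = (127, 171)
The requested component of w4 is 127.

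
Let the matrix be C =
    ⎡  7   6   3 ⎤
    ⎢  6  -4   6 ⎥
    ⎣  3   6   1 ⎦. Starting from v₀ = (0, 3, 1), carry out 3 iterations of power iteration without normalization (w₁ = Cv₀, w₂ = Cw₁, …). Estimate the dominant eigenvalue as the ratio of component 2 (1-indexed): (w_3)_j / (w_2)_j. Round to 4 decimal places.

w1 = Cv₀ = (7·0 + 6·3 + 3·1; 6·0 + (-4)·3 + 6·1; 3·0 + 6·3 + 1·1) = (21, -6, 19)
w2 = Cw1 = (7·21 + 6·(-6) + 3·19; 6·21 + (-4)·(-6) + 6·19; 3·21 + 6·(-6) + 1·19) = (168, 264, 46)
w3 = Cw2 = (2898, 228, 2134)
Ratio at component: 228 / 264 = 0.8636

λ ≈ 0.8636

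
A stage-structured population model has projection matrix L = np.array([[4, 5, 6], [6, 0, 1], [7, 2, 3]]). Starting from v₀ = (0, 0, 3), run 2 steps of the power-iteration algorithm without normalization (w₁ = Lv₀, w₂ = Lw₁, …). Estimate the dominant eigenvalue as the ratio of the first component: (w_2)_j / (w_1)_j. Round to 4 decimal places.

w1 = Lv₀ = (4·0 + 5·0 + 6·3; 6·0 + 0·0 + 1·3; 7·0 + 2·0 + 3·3) = (18, 3, 9)
w2 = Lw1 = (4·18 + 5·3 + 6·9; 6·18 + 0·3 + 1·9; 7·18 + 2·3 + 3·9) = (141, 117, 159)
Ratio at component: 141 / 18 = 7.8333

λ ≈ 7.8333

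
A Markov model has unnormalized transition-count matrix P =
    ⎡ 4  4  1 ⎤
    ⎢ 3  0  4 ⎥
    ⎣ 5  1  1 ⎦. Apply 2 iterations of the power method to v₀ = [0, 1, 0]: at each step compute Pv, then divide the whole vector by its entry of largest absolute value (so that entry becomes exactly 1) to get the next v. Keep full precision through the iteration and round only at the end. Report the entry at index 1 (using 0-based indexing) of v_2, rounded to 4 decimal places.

Pv0 = (4.00000, 0.00000, 1.00000); divide by 4.00000 → v1 = (1.00000, 0.00000, 0.25000)
Pv1 = (4.25000, 4.00000, 5.25000); divide by 5.25000 → v2 = (0.80952, 0.76190, 1.00000)
Requested entry of v2: 16/21 = 0.7619

0.7619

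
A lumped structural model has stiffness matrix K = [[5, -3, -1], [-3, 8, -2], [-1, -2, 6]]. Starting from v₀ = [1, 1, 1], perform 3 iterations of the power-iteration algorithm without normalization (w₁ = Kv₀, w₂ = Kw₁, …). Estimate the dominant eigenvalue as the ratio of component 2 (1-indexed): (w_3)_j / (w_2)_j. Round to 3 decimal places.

7.933

w1 = Kv₀ = (1, 3, 3)
w2 = Kw1 = (-7, 15, 11)
w3 = Kw2 = (-91, 119, 43)
Ratio at component: 119 / 15 = 7.933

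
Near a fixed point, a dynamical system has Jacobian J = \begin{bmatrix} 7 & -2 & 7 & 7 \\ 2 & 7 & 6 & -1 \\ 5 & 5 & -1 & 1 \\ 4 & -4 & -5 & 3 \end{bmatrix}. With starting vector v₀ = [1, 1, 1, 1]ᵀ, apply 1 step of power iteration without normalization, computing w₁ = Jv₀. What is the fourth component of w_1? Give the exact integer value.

-2

w1 = Jv₀ = (7·1 + (-2)·1 + 7·1 + 7·1; 2·1 + 7·1 + 6·1 + (-1)·1; 5·1 + 5·1 + (-1)·1 + 1·1; 4·1 + (-4)·1 + (-5)·1 + 3·1) = (19, 14, 10, -2)
The requested component of w1 is -2.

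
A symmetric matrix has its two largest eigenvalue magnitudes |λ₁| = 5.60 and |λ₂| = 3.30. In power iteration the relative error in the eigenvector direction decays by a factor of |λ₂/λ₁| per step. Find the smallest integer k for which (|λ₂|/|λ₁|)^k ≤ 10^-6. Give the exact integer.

27

|λ₂/λ₁| = 3.30/5.60 = 0.58929
Need k ≥ ln(10^-6) / ln(0.58929) = -13.8155 / -0.5288 ≈ 26.124
Smallest integer k satisfying the bound: 27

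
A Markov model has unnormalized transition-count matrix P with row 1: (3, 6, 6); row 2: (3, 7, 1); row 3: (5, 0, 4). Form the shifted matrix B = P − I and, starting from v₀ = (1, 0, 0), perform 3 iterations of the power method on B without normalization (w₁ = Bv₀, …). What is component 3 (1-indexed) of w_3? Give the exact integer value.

335

B = P − I has rows (2, 6, 6); (3, 6, 1); (5, 0, 3)
w1 = Bv₀ = (2, 3, 5)
w2 = Bw1 = (52, 29, 25)
w3 = Bw2 = (428, 355, 335)
Requested component of w3: 335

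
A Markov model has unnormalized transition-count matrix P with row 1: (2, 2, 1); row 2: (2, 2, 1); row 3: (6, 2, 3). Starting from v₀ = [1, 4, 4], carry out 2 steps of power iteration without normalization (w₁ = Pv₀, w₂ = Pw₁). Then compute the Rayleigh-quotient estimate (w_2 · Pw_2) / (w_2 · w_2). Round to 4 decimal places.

w1 = Pv₀ = (2·1 + 2·4 + 1·4; 2·1 + 2·4 + 1·4; 6·1 + 2·4 + 3·4) = (14, 14, 26)
w2 = Pw1 = (2·14 + 2·14 + 1·26; 2·14 + 2·14 + 1·26; 6·14 + 2·14 + 3·26) = (82, 82, 190)
Pw2 = (518, 518, 1226)
w2·Pw2 = 82·518 + 82·518 + 190·1226 = 317892; w2·w2 = 82·82 + 82·82 + 190·190 = 49548
λ ≈ 317892/49548 = 6.4158

6.4158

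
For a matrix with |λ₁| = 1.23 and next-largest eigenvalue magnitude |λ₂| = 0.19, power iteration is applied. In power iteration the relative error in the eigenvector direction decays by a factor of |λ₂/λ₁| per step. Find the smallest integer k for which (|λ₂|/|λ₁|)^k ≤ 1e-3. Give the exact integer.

4

|λ₂/λ₁| = 0.19/1.23 = 0.15447
Need k ≥ ln(1e-3) / ln(0.15447) = -6.9078 / -1.8677 ≈ 3.698
Smallest integer k satisfying the bound: 4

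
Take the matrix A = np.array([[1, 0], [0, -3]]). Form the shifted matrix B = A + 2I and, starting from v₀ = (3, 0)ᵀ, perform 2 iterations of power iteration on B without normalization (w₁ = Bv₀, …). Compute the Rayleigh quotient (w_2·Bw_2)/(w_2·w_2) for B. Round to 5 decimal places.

μ ≈ 3.00000

B = A + 2I has rows (3, 0); (0, -1)
w1 = Bv₀ = (3·3 + 0·0; 0·3 + (-1)·0) = (9, 0)
w2 = Bw1 = (3·9 + 0·0; 0·9 + (-1)·0) = (27, 0)
Bw2 = (81, 0)
w2·Bw2 = 2187; w2·w2 = 729; μ ≈ 2187/729 = 3.00000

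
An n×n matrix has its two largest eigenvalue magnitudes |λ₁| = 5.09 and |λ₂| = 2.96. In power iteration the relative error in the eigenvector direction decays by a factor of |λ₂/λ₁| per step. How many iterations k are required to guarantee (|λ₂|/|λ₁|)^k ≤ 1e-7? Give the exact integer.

|λ₂/λ₁| = 2.96/5.09 = 0.58153
Need k ≥ ln(1e-7) / ln(0.58153) = -16.1181 / -0.5421 ≈ 29.733
Smallest integer k satisfying the bound: 30

30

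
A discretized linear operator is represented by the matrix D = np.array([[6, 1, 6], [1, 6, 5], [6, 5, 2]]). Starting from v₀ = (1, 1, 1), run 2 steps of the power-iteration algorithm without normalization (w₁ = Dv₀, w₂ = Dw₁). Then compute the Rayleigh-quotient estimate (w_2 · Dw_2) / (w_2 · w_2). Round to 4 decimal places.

w1 = Dv₀ = (13, 12, 13)
w2 = Dw1 = (168, 150, 164)
Dw2 = (2142, 1888, 2086)
w2·Dw2 = 168·2142 + 150·1888 + 164·2086 = 985160; w2·w2 = 168·168 + 150·150 + 164·164 = 77620
λ ≈ 985160/77620 = 12.6921

12.6921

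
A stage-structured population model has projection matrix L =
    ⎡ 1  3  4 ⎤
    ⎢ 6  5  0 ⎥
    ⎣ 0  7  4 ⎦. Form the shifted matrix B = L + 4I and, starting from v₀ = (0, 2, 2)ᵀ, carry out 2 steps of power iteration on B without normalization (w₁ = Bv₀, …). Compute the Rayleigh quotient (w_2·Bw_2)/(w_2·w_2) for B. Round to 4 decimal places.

13.5494

B = L + 4I has rows (5, 3, 4); (6, 9, 0); (0, 7, 8)
w1 = Bv₀ = (14, 18, 30)
w2 = Bw1 = (244, 246, 366)
Bw2 = (3422, 3678, 4650)
w2·Bw2 = 3441656; w2·w2 = 254008; μ ≈ 3441656/254008 = 13.5494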